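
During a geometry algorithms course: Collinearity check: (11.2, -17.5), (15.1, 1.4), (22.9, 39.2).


Cross product: (15.1-11.2)*(39.2-(-17.5)) - (1.4-(-17.5))*(22.9-11.2)
= 0

Yes, collinear


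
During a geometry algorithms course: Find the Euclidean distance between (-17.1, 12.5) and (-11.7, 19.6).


dx=5.4, dy=7.1
d^2 = 5.4^2 + 7.1^2 = 79.57
d = sqrt(79.57) = 8.9202

8.9202


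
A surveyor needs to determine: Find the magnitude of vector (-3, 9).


|u| = sqrt((-3)^2 + 9^2) = sqrt(90) = 9.4868

9.4868


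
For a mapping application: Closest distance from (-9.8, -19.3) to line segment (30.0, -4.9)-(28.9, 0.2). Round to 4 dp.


Project P onto AB: t = 0 (clamped to [0,1])
Closest point on segment: (30, -4.9)
Distance: 42.3249

42.3249


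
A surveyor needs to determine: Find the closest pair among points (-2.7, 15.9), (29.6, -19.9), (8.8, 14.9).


d(P0,P1) = 48.2175, d(P0,P2) = 11.5434, d(P1,P2) = 40.5423
Closest: P0 and P2

Closest pair: (-2.7, 15.9) and (8.8, 14.9), distance = 11.5434


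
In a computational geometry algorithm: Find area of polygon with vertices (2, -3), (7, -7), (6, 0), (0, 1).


Shoelace sum: (2*(-7) - 7*(-3)) + (7*0 - 6*(-7)) + (6*1 - 0*0) + (0*(-3) - 2*1)
= 53
Area = |53|/2 = 26.5

26.5


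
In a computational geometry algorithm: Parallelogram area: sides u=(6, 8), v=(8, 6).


|u x v| = |6*6 - 8*8|
= |36 - 64| = 28

28


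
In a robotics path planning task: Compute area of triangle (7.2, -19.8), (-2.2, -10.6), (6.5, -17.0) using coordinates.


Area = |x_A(y_B-y_C) + x_B(y_C-y_A) + x_C(y_A-y_B)|/2
= |46.08 + (-6.16) + (-59.8)|/2
= 19.88/2 = 9.94

9.94


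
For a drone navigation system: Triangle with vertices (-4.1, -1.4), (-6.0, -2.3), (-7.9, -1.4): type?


Side lengths squared: AB^2=4.42, BC^2=4.42, CA^2=14.44
Sorted: [4.42, 4.42, 14.44]
By sides: Isosceles, By angles: Obtuse

Isosceles, Obtuse


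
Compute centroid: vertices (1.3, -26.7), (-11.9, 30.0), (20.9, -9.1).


Centroid = ((x_A+x_B+x_C)/3, (y_A+y_B+y_C)/3)
= ((1.3+(-11.9)+20.9)/3, ((-26.7)+30+(-9.1))/3)
= (3.4333, -1.9333)

(3.4333, -1.9333)


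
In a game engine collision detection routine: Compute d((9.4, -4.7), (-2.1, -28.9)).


dx=-11.5, dy=-24.2
d^2 = (-11.5)^2 + (-24.2)^2 = 717.89
d = sqrt(717.89) = 26.7935

26.7935


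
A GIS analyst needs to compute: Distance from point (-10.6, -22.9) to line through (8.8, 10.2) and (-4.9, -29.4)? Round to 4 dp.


|cross product| = 314.77
|line direction| = sqrt(1755.85) = 41.9029
Distance = 314.77/sqrt(1755.85) = 7.5119

7.5119


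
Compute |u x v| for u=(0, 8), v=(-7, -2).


|u x v| = |0*(-2) - 8*(-7)|
= |0 - (-56)| = 56

56


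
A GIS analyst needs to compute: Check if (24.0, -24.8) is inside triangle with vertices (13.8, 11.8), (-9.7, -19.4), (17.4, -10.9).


Cross products: AB x AP = 1178.34, BC x BP = -432.79, CA x CP = -99.78
All same sign? no

No, outside


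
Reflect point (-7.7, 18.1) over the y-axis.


Reflection over y-axis: (x,y) -> (-x,y)
(-7.7, 18.1) -> (7.7, 18.1)

(7.7, 18.1)


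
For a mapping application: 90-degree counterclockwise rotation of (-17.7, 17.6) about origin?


90° CCW: (x,y) -> (-y, x)
(-17.7,17.6) -> (-17.6, -17.7)

(-17.6, -17.7)


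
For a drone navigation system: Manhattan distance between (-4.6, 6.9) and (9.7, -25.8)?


|(-4.6)-9.7| + |6.9-(-25.8)| = 14.3 + 32.7 = 47

47


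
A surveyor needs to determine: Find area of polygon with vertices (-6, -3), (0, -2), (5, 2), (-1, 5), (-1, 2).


Shoelace sum: ((-6)*(-2) - 0*(-3)) + (0*2 - 5*(-2)) + (5*5 - (-1)*2) + ((-1)*2 - (-1)*5) + ((-1)*(-3) - (-6)*2)
= 67
Area = |67|/2 = 33.5

33.5


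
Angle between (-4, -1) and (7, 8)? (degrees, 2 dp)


u.v = -36, |u| = sqrt(17) = 4.1231, |v| = sqrt(113) = 10.6301
cos(theta) = u.v/(|u||v|) = -36/sqrt(1921) = -0.82137
theta = acos(-0.82137) = 145.22 degrees

145.22 degrees


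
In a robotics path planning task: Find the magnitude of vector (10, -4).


|u| = sqrt(10^2 + (-4)^2) = sqrt(116) = 10.7703

10.7703


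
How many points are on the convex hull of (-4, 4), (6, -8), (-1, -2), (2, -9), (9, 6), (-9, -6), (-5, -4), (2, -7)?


Convex hull vertices (CCW): (-9, -6), (2, -9), (6, -8), (9, 6), (-4, 4)
Count = 5

5


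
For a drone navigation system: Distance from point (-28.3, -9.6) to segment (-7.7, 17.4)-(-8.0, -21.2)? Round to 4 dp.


Project P onto AB: t = 0.7036 (clamped to [0,1])
Closest point on segment: (-7.9111, -9.7585)
Distance: 20.3895

20.3895


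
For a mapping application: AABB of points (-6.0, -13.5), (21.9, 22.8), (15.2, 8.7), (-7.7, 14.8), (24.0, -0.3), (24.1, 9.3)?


x range: [-7.7, 24.1]
y range: [-13.5, 22.8]
Bounding box: (-7.7,-13.5) to (24.1,22.8)

(-7.7,-13.5) to (24.1,22.8)


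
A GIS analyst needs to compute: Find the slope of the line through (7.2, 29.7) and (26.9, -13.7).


slope = (y2-y1)/(x2-x1) = ((-13.7)-29.7)/(26.9-7.2) = (-43.4)/19.7 = -2.203

-2.203


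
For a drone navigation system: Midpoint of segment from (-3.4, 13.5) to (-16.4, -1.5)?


M = (((-3.4)+(-16.4))/2, (13.5+(-1.5))/2)
= (-9.9, 6)

(-9.9, 6)


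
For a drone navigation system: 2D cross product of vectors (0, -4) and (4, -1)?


u x v = u_x*v_y - u_y*v_x = 0*(-1) - (-4)*4
= 0 - (-16) = 16

16


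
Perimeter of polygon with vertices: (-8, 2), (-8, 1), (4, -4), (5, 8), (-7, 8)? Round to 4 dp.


Sides: (-8, 2)->(-8, 1): sqrt(1) = 1, (-8, 1)->(4, -4): sqrt(169) = 13, (4, -4)->(5, 8): sqrt(145) = 12.041595, (5, 8)->(-7, 8): sqrt(144) = 12, (-7, 8)->(-8, 2): sqrt(37) = 6.082763
Sum = 44.124358
Perimeter = 44.1244

44.1244


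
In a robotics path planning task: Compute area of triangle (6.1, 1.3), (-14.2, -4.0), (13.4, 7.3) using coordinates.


Area = |x_A(y_B-y_C) + x_B(y_C-y_A) + x_C(y_A-y_B)|/2
= |(-68.93) + (-85.2) + 71.02|/2
= 83.11/2 = 41.555

41.555


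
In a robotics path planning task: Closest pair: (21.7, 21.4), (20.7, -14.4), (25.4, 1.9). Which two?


d(P0,P1) = 35.814, d(P0,P2) = 19.8479, d(P1,P2) = 16.9641
Closest: P1 and P2

Closest pair: (20.7, -14.4) and (25.4, 1.9), distance = 16.9641


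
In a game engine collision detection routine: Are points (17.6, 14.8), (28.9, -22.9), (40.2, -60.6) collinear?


Cross product: (28.9-17.6)*((-60.6)-14.8) - ((-22.9)-14.8)*(40.2-17.6)
= 0

Yes, collinear


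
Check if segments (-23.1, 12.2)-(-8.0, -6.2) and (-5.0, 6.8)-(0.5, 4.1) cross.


Cross products: d1=-19.17, d2=-79.6, d3=251.5, d4=311.93
d1*d2 < 0 and d3*d4 < 0? no

No, they don't intersect


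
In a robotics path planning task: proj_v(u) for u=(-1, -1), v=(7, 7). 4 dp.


u.v = -14, |v| = sqrt(98) = 9.8995
Scalar projection = u.v / |v| = -14 / sqrt(98) = -1.4142

-1.4142


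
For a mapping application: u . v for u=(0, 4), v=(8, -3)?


u . v = u_x*v_x + u_y*v_y = 0*8 + 4*(-3)
= 0 + (-12) = -12

-12


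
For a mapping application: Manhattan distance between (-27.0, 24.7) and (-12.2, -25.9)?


|(-27)-(-12.2)| + |24.7-(-25.9)| = 14.8 + 50.6 = 65.4

65.4


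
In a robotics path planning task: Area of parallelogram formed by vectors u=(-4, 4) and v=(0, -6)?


|u x v| = |(-4)*(-6) - 4*0|
= |24 - 0| = 24

24


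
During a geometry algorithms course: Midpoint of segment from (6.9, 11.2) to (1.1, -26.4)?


M = ((6.9+1.1)/2, (11.2+(-26.4))/2)
= (4, -7.6)

(4, -7.6)


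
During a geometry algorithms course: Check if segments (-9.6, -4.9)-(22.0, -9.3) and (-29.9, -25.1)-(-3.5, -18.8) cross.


Cross products: d1=405.39, d2=90.15, d3=-727.64, d4=-412.4
d1*d2 < 0 and d3*d4 < 0? no

No, they don't intersect


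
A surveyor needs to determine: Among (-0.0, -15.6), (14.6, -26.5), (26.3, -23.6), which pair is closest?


d(P0,P1) = 18.22, d(P0,P2) = 27.4898, d(P1,P2) = 12.054
Closest: P1 and P2

Closest pair: (14.6, -26.5) and (26.3, -23.6), distance = 12.054


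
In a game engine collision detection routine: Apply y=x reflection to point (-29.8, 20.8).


Reflection over y=x: (x,y) -> (y,x)
(-29.8, 20.8) -> (20.8, -29.8)

(20.8, -29.8)


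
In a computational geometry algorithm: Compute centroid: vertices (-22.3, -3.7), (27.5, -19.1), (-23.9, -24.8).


Centroid = ((x_A+x_B+x_C)/3, (y_A+y_B+y_C)/3)
= (((-22.3)+27.5+(-23.9))/3, ((-3.7)+(-19.1)+(-24.8))/3)
= (-6.2333, -15.8667)

(-6.2333, -15.8667)


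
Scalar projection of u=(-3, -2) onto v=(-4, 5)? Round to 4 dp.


u.v = 2, |v| = sqrt(41) = 6.4031
Scalar projection = u.v / |v| = 2 / sqrt(41) = 0.3123

0.3123


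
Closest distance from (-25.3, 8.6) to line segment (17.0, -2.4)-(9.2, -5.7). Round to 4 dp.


Project P onto AB: t = 1 (clamped to [0,1])
Closest point on segment: (9.2, -5.7)
Distance: 37.3462

37.3462


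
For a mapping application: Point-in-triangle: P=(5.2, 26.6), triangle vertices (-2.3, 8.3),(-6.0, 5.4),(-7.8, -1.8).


Cross products: AB x AP = -45.96, BC x BP = 42.48, CA x CP = 24.9
All same sign? no

No, outside


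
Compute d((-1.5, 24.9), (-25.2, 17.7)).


dx=-23.7, dy=-7.2
d^2 = (-23.7)^2 + (-7.2)^2 = 613.53
d = sqrt(613.53) = 24.7695

24.7695


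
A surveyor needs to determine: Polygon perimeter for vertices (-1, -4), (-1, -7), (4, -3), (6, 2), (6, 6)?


Sides: (-1, -4)->(-1, -7): sqrt(9) = 3, (-1, -7)->(4, -3): sqrt(41) = 6.403124, (4, -3)->(6, 2): sqrt(29) = 5.385165, (6, 2)->(6, 6): sqrt(16) = 4, (6, 6)->(-1, -4): sqrt(149) = 12.206556
Sum = 30.994845
Perimeter = 30.9948

30.9948


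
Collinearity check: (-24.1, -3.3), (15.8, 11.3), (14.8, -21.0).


Cross product: (15.8-(-24.1))*((-21)-(-3.3)) - (11.3-(-3.3))*(14.8-(-24.1))
= -1274.17

No, not collinear


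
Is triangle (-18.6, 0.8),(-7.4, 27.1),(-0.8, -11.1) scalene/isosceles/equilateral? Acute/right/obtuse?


Side lengths squared: AB^2=817.13, BC^2=1502.8, CA^2=458.45
Sorted: [458.45, 817.13, 1502.8]
By sides: Scalene, By angles: Obtuse

Scalene, Obtuse


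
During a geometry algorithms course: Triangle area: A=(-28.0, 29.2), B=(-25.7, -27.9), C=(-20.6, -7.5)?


Area = |x_A(y_B-y_C) + x_B(y_C-y_A) + x_C(y_A-y_B)|/2
= |571.2 + 943.19 + (-1176.26)|/2
= 338.13/2 = 169.065

169.065


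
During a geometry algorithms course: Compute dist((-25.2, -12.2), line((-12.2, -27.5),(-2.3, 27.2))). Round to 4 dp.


|cross product| = 862.57
|line direction| = sqrt(3090.1) = 55.5887
Distance = 862.57/sqrt(3090.1) = 15.517

15.517


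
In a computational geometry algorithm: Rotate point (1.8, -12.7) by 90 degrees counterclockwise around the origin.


90° CCW: (x,y) -> (-y, x)
(1.8,-12.7) -> (12.7, 1.8)

(12.7, 1.8)


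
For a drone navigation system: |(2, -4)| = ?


|u| = sqrt(2^2 + (-4)^2) = sqrt(20) = 4.4721

4.4721


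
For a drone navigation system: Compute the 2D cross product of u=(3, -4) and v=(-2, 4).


u x v = u_x*v_y - u_y*v_x = 3*4 - (-4)*(-2)
= 12 - 8 = 4

4


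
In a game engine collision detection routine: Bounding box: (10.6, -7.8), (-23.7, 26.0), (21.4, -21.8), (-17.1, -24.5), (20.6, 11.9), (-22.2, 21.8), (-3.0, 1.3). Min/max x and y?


x range: [-23.7, 21.4]
y range: [-24.5, 26]
Bounding box: (-23.7,-24.5) to (21.4,26)

(-23.7,-24.5) to (21.4,26)


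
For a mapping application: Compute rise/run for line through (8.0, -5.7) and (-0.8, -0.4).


slope = (y2-y1)/(x2-x1) = ((-0.4)-(-5.7))/((-0.8)-8) = 5.3/(-8.8) = -0.6023

-0.6023


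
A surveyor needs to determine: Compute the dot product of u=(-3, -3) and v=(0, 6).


u . v = u_x*v_x + u_y*v_y = (-3)*0 + (-3)*6
= 0 + (-18) = -18

-18


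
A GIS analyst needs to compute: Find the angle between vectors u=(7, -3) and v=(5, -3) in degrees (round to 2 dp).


u.v = 44, |u| = sqrt(58) = 7.6158, |v| = sqrt(34) = 5.831
cos(theta) = u.v/(|u||v|) = 44/sqrt(1972) = 0.99083
theta = acos(0.99083) = 7.77 degrees

7.77 degrees


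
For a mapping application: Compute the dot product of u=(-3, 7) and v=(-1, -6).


u . v = u_x*v_x + u_y*v_y = (-3)*(-1) + 7*(-6)
= 3 + (-42) = -39

-39


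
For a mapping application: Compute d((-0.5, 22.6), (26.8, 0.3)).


dx=27.3, dy=-22.3
d^2 = 27.3^2 + (-22.3)^2 = 1242.58
d = sqrt(1242.58) = 35.2502

35.2502


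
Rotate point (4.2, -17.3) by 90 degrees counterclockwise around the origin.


90° CCW: (x,y) -> (-y, x)
(4.2,-17.3) -> (17.3, 4.2)

(17.3, 4.2)


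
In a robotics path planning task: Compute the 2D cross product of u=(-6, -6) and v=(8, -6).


u x v = u_x*v_y - u_y*v_x = (-6)*(-6) - (-6)*8
= 36 - (-48) = 84

84


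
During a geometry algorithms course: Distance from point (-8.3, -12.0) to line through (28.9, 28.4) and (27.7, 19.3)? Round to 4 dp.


|cross product| = 290.04
|line direction| = sqrt(84.25) = 9.1788
Distance = 290.04/sqrt(84.25) = 31.599

31.599


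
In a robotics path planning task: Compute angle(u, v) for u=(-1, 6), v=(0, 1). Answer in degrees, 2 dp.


u.v = 6, |u| = sqrt(37) = 6.0828, |v| = sqrt(1) = 1
cos(theta) = u.v/(|u||v|) = 6/sqrt(37) = 0.986394
theta = acos(0.986394) = 9.46 degrees

9.46 degrees


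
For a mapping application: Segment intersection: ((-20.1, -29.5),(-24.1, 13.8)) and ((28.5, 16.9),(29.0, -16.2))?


Cross products: d1=-1631.86, d2=-1742.61, d3=-2289.98, d4=-2179.23
d1*d2 < 0 and d3*d4 < 0? no

No, they don't intersect


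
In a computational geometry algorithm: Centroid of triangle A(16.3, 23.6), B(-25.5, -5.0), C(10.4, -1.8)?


Centroid = ((x_A+x_B+x_C)/3, (y_A+y_B+y_C)/3)
= ((16.3+(-25.5)+10.4)/3, (23.6+(-5)+(-1.8))/3)
= (0.4, 5.6)

(0.4, 5.6)


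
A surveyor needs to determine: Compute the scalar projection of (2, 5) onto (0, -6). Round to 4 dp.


u.v = -30, |v| = sqrt(36) = 6
Scalar projection = u.v / |v| = -30 / sqrt(36) = -5

-5


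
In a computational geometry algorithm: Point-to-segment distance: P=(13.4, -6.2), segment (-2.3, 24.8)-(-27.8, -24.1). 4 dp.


Project P onto AB: t = 0.3668 (clamped to [0,1])
Closest point on segment: (-11.6529, 6.8644)
Distance: 28.2547

28.2547


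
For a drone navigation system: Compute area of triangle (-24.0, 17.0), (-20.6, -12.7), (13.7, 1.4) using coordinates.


Area = |x_A(y_B-y_C) + x_B(y_C-y_A) + x_C(y_A-y_B)|/2
= |338.4 + 321.36 + 406.89|/2
= 1066.65/2 = 533.325

533.325


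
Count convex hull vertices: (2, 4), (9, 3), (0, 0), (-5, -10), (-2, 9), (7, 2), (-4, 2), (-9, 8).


Convex hull vertices (CCW): (-9, 8), (-5, -10), (9, 3), (-2, 9)
Count = 4

4


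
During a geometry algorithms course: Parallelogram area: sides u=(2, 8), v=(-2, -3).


|u x v| = |2*(-3) - 8*(-2)|
= |(-6) - (-16)| = 10

10


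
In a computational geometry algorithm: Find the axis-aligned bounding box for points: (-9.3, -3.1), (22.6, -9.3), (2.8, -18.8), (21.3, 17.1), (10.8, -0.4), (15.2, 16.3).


x range: [-9.3, 22.6]
y range: [-18.8, 17.1]
Bounding box: (-9.3,-18.8) to (22.6,17.1)

(-9.3,-18.8) to (22.6,17.1)


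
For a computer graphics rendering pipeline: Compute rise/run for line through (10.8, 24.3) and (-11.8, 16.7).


slope = (y2-y1)/(x2-x1) = (16.7-24.3)/((-11.8)-10.8) = (-7.6)/(-22.6) = 0.3363

0.3363


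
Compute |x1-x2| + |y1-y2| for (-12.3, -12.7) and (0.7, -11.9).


|(-12.3)-0.7| + |(-12.7)-(-11.9)| = 13 + 0.8 = 13.8

13.8


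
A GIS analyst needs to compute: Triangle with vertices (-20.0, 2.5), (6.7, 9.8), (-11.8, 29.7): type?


Side lengths squared: AB^2=766.18, BC^2=738.26, CA^2=807.08
Sorted: [738.26, 766.18, 807.08]
By sides: Scalene, By angles: Acute

Scalene, Acute


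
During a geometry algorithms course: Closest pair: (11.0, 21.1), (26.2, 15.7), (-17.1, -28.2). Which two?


d(P0,P1) = 16.1307, d(P0,P2) = 56.7459, d(P1,P2) = 61.6612
Closest: P0 and P1

Closest pair: (11.0, 21.1) and (26.2, 15.7), distance = 16.1307


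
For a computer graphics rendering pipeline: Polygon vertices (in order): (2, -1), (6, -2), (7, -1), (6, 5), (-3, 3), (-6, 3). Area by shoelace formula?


Shoelace sum: (2*(-2) - 6*(-1)) + (6*(-1) - 7*(-2)) + (7*5 - 6*(-1)) + (6*3 - (-3)*5) + ((-3)*3 - (-6)*3) + ((-6)*(-1) - 2*3)
= 93
Area = |93|/2 = 46.5

46.5


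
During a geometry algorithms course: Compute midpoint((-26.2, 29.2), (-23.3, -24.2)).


M = (((-26.2)+(-23.3))/2, (29.2+(-24.2))/2)
= (-24.75, 2.5)

(-24.75, 2.5)


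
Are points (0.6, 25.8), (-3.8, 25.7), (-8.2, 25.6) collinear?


Cross product: ((-3.8)-0.6)*(25.6-25.8) - (25.7-25.8)*((-8.2)-0.6)
= 0

Yes, collinear


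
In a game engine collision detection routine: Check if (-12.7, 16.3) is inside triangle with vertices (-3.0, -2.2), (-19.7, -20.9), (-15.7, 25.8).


Cross products: AB x AP = -490.34, BC x BP = -178.1, CA x CP = -36.65
All same sign? yes

Yes, inside


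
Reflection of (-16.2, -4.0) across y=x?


Reflection over y=x: (x,y) -> (y,x)
(-16.2, -4) -> (-4, -16.2)

(-4, -16.2)


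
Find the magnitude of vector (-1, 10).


|u| = sqrt((-1)^2 + 10^2) = sqrt(101) = 10.0499

10.0499


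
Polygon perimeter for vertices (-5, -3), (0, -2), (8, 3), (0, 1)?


Sides: (-5, -3)->(0, -2): sqrt(26) = 5.09902, (0, -2)->(8, 3): sqrt(89) = 9.433981, (8, 3)->(0, 1): sqrt(68) = 8.246211, (0, 1)->(-5, -3): sqrt(41) = 6.403124
Sum = 29.182336
Perimeter = 29.1823

29.1823


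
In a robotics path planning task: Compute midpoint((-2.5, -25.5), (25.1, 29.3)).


M = (((-2.5)+25.1)/2, ((-25.5)+29.3)/2)
= (11.3, 1.9)

(11.3, 1.9)


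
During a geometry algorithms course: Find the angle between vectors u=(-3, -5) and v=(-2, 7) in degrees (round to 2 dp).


u.v = -29, |u| = sqrt(34) = 5.831, |v| = sqrt(53) = 7.2801
cos(theta) = u.v/(|u||v|) = -29/sqrt(1802) = -0.683157
theta = acos(-0.683157) = 133.09 degrees

133.09 degrees


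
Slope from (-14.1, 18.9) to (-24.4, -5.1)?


slope = (y2-y1)/(x2-x1) = ((-5.1)-18.9)/((-24.4)-(-14.1)) = (-24)/(-10.3) = 2.3301

2.3301


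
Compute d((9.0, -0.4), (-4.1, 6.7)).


dx=-13.1, dy=7.1
d^2 = (-13.1)^2 + 7.1^2 = 222.02
d = sqrt(222.02) = 14.9003

14.9003


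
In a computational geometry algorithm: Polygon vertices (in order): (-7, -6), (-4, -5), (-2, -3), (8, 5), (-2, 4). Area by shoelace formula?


Shoelace sum: ((-7)*(-5) - (-4)*(-6)) + ((-4)*(-3) - (-2)*(-5)) + ((-2)*5 - 8*(-3)) + (8*4 - (-2)*5) + ((-2)*(-6) - (-7)*4)
= 109
Area = |109|/2 = 54.5

54.5


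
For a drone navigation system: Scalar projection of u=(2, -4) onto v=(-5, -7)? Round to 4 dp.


u.v = 18, |v| = sqrt(74) = 8.6023
Scalar projection = u.v / |v| = 18 / sqrt(74) = 2.0925

2.0925


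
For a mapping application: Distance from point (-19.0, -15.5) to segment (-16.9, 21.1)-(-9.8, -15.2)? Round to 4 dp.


Project P onto AB: t = 0.9602 (clamped to [0,1])
Closest point on segment: (-10.0825, -13.7558)
Distance: 9.0865

9.0865


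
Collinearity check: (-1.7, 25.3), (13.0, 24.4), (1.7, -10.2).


Cross product: (13-(-1.7))*((-10.2)-25.3) - (24.4-25.3)*(1.7-(-1.7))
= -518.79

No, not collinear


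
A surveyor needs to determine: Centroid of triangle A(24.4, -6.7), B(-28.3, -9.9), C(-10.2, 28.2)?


Centroid = ((x_A+x_B+x_C)/3, (y_A+y_B+y_C)/3)
= ((24.4+(-28.3)+(-10.2))/3, ((-6.7)+(-9.9)+28.2)/3)
= (-4.7, 3.8667)

(-4.7, 3.8667)


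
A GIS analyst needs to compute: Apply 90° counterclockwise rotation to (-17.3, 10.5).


90° CCW: (x,y) -> (-y, x)
(-17.3,10.5) -> (-10.5, -17.3)

(-10.5, -17.3)


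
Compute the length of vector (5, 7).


|u| = sqrt(5^2 + 7^2) = sqrt(74) = 8.6023

8.6023


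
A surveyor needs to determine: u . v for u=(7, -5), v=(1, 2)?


u . v = u_x*v_x + u_y*v_y = 7*1 + (-5)*2
= 7 + (-10) = -3

-3


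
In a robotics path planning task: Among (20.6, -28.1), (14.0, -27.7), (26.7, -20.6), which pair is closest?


d(P0,P1) = 6.6121, d(P0,P2) = 9.6675, d(P1,P2) = 14.5499
Closest: P0 and P1

Closest pair: (20.6, -28.1) and (14.0, -27.7), distance = 6.6121


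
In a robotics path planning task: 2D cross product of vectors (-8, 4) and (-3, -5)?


u x v = u_x*v_y - u_y*v_x = (-8)*(-5) - 4*(-3)
= 40 - (-12) = 52

52


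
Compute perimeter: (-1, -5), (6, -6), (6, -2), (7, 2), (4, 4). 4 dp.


Sides: (-1, -5)->(6, -6): sqrt(50) = 7.071068, (6, -6)->(6, -2): sqrt(16) = 4, (6, -2)->(7, 2): sqrt(17) = 4.123106, (7, 2)->(4, 4): sqrt(13) = 3.605551, (4, 4)->(-1, -5): sqrt(106) = 10.29563
Sum = 29.095355
Perimeter = 29.0954

29.0954


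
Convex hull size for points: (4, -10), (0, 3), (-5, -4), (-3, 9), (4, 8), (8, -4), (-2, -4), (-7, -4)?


Convex hull vertices (CCW): (-7, -4), (4, -10), (8, -4), (4, 8), (-3, 9)
Count = 5

5


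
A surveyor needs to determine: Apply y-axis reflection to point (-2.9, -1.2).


Reflection over y-axis: (x,y) -> (-x,y)
(-2.9, -1.2) -> (2.9, -1.2)

(2.9, -1.2)


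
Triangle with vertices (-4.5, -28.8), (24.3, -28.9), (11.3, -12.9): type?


Side lengths squared: AB^2=829.45, BC^2=425, CA^2=502.45
Sorted: [425, 502.45, 829.45]
By sides: Scalene, By angles: Acute

Scalene, Acute


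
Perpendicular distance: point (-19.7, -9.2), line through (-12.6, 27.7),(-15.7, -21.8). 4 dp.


|cross product| = 237.06
|line direction| = sqrt(2459.86) = 49.597
Distance = 237.06/sqrt(2459.86) = 4.7797

4.7797


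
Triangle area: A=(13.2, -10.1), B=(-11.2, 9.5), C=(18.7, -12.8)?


Area = |x_A(y_B-y_C) + x_B(y_C-y_A) + x_C(y_A-y_B)|/2
= |294.36 + 30.24 + (-366.52)|/2
= 41.92/2 = 20.96

20.96


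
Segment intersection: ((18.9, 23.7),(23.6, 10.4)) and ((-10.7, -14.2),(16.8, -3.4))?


Cross products: d1=722.57, d2=306.06, d3=-571.81, d4=-155.3
d1*d2 < 0 and d3*d4 < 0? no

No, they don't intersect


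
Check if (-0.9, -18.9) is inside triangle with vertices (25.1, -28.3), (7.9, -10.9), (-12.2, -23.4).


Cross products: AB x AP = 290.72, BC x BP = 50.8, CA x CP = 223.22
All same sign? yes

Yes, inside


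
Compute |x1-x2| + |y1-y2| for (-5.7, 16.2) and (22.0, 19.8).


|(-5.7)-22| + |16.2-19.8| = 27.7 + 3.6 = 31.3

31.3


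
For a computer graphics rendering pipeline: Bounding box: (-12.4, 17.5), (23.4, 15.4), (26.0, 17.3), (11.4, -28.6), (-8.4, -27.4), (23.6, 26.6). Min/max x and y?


x range: [-12.4, 26]
y range: [-28.6, 26.6]
Bounding box: (-12.4,-28.6) to (26,26.6)

(-12.4,-28.6) to (26,26.6)


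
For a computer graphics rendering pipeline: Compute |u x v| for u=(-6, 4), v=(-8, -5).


|u x v| = |(-6)*(-5) - 4*(-8)|
= |30 - (-32)| = 62

62


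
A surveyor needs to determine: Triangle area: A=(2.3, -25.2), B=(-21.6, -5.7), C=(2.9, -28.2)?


Area = |x_A(y_B-y_C) + x_B(y_C-y_A) + x_C(y_A-y_B)|/2
= |51.75 + 64.8 + (-56.55)|/2
= 60/2 = 30

30


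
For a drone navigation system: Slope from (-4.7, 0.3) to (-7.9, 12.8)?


slope = (y2-y1)/(x2-x1) = (12.8-0.3)/((-7.9)-(-4.7)) = 12.5/(-3.2) = -3.9062

-3.9062


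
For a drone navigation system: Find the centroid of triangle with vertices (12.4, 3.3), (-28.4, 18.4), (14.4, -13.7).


Centroid = ((x_A+x_B+x_C)/3, (y_A+y_B+y_C)/3)
= ((12.4+(-28.4)+14.4)/3, (3.3+18.4+(-13.7))/3)
= (-0.5333, 2.6667)

(-0.5333, 2.6667)


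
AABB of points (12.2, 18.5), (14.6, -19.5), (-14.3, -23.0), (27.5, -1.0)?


x range: [-14.3, 27.5]
y range: [-23, 18.5]
Bounding box: (-14.3,-23) to (27.5,18.5)

(-14.3,-23) to (27.5,18.5)


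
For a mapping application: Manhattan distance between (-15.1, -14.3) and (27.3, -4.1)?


|(-15.1)-27.3| + |(-14.3)-(-4.1)| = 42.4 + 10.2 = 52.6

52.6


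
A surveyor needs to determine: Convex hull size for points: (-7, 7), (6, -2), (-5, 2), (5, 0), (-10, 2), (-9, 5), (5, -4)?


Convex hull vertices (CCW): (-10, 2), (5, -4), (6, -2), (5, 0), (-7, 7), (-9, 5)
Count = 6

6


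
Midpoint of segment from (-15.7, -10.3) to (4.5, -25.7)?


M = (((-15.7)+4.5)/2, ((-10.3)+(-25.7))/2)
= (-5.6, -18)

(-5.6, -18)


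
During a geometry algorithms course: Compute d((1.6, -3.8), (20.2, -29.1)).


dx=18.6, dy=-25.3
d^2 = 18.6^2 + (-25.3)^2 = 986.05
d = sqrt(986.05) = 31.4014

31.4014


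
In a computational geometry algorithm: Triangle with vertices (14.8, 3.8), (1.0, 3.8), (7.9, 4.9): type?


Side lengths squared: AB^2=190.44, BC^2=48.82, CA^2=48.82
Sorted: [48.82, 48.82, 190.44]
By sides: Isosceles, By angles: Obtuse

Isosceles, Obtuse


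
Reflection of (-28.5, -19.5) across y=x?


Reflection over y=x: (x,y) -> (y,x)
(-28.5, -19.5) -> (-19.5, -28.5)

(-19.5, -28.5)


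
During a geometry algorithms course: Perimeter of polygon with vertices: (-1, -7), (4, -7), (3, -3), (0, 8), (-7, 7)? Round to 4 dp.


Sides: (-1, -7)->(4, -7): sqrt(25) = 5, (4, -7)->(3, -3): sqrt(17) = 4.123106, (3, -3)->(0, 8): sqrt(130) = 11.401754, (0, 8)->(-7, 7): sqrt(50) = 7.071068, (-7, 7)->(-1, -7): sqrt(232) = 15.231546
Sum = 42.827474
Perimeter = 42.8275

42.8275


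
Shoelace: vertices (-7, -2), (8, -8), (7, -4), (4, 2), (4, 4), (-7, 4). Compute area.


Shoelace sum: ((-7)*(-8) - 8*(-2)) + (8*(-4) - 7*(-8)) + (7*2 - 4*(-4)) + (4*4 - 4*2) + (4*4 - (-7)*4) + ((-7)*(-2) - (-7)*4)
= 220
Area = |220|/2 = 110

110


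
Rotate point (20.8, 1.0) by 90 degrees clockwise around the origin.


90° CW: (x,y) -> (y, -x)
(20.8,1) -> (1, -20.8)

(1, -20.8)


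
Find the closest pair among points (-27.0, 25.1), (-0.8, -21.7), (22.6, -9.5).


d(P0,P1) = 53.6347, d(P0,P2) = 60.4758, d(P1,P2) = 26.3894
Closest: P1 and P2

Closest pair: (-0.8, -21.7) and (22.6, -9.5), distance = 26.3894


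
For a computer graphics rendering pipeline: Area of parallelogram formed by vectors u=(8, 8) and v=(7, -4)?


|u x v| = |8*(-4) - 8*7|
= |(-32) - 56| = 88

88


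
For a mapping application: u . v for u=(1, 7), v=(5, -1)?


u . v = u_x*v_x + u_y*v_y = 1*5 + 7*(-1)
= 5 + (-7) = -2

-2


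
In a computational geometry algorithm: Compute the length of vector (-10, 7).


|u| = sqrt((-10)^2 + 7^2) = sqrt(149) = 12.2066

12.2066


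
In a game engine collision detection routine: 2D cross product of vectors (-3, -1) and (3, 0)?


u x v = u_x*v_y - u_y*v_x = (-3)*0 - (-1)*3
= 0 - (-3) = 3

3


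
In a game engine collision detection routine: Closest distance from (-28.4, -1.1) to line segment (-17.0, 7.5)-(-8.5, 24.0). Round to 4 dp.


Project P onto AB: t = 0 (clamped to [0,1])
Closest point on segment: (-17, 7.5)
Distance: 14.2801

14.2801


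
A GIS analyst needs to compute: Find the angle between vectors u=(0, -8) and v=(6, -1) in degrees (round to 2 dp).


u.v = 8, |u| = sqrt(64) = 8, |v| = sqrt(37) = 6.0828
cos(theta) = u.v/(|u||v|) = 8/sqrt(2368) = 0.164399
theta = acos(0.164399) = 80.54 degrees

80.54 degrees


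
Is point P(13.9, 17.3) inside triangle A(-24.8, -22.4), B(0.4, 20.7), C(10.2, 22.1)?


Cross products: AB x AP = -667.53, BC x BP = -52.22, CA x CP = 332.65
All same sign? no

No, outside


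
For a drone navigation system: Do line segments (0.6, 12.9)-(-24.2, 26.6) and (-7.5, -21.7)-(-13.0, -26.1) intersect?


Cross products: d1=-154.66, d2=-339.13, d3=969.05, d4=1153.52
d1*d2 < 0 and d3*d4 < 0? no

No, they don't intersect


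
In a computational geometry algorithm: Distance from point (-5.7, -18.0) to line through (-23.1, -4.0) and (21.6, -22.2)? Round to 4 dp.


|cross product| = 309.12
|line direction| = sqrt(2329.33) = 48.2631
Distance = 309.12/sqrt(2329.33) = 6.4049

6.4049


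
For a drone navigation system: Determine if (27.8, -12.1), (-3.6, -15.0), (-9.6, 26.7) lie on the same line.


Cross product: ((-3.6)-27.8)*(26.7-(-12.1)) - ((-15)-(-12.1))*((-9.6)-27.8)
= -1326.78

No, not collinear


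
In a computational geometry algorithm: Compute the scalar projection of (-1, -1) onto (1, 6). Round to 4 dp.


u.v = -7, |v| = sqrt(37) = 6.0828
Scalar projection = u.v / |v| = -7 / sqrt(37) = -1.1508

-1.1508


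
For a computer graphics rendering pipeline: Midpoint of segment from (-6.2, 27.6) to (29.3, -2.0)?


M = (((-6.2)+29.3)/2, (27.6+(-2))/2)
= (11.55, 12.8)

(11.55, 12.8)


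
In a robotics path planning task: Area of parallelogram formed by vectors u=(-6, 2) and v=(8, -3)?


|u x v| = |(-6)*(-3) - 2*8|
= |18 - 16| = 2

2


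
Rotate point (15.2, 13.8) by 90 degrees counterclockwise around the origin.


90° CCW: (x,y) -> (-y, x)
(15.2,13.8) -> (-13.8, 15.2)

(-13.8, 15.2)


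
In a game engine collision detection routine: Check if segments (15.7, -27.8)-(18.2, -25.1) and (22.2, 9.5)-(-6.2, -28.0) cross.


Cross products: d1=815.57, d2=832.64, d3=75.7, d4=58.63
d1*d2 < 0 and d3*d4 < 0? no

No, they don't intersect


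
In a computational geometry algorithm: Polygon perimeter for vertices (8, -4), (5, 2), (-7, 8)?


Sides: (8, -4)->(5, 2): sqrt(45) = 6.708204, (5, 2)->(-7, 8): sqrt(180) = 13.416408, (-7, 8)->(8, -4): sqrt(369) = 19.209373
Sum = 39.333985
Perimeter = 39.334

39.334


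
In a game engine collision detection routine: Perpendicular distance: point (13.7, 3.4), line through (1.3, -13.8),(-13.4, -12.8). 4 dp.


|cross product| = 265.24
|line direction| = sqrt(217.09) = 14.734
Distance = 265.24/sqrt(217.09) = 18.0019

18.0019


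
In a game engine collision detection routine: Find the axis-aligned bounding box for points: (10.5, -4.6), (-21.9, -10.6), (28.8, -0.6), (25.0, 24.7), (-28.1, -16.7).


x range: [-28.1, 28.8]
y range: [-16.7, 24.7]
Bounding box: (-28.1,-16.7) to (28.8,24.7)

(-28.1,-16.7) to (28.8,24.7)


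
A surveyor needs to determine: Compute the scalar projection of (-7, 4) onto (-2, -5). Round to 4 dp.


u.v = -6, |v| = sqrt(29) = 5.3852
Scalar projection = u.v / |v| = -6 / sqrt(29) = -1.1142

-1.1142


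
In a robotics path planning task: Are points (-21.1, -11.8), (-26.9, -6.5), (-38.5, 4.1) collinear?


Cross product: ((-26.9)-(-21.1))*(4.1-(-11.8)) - ((-6.5)-(-11.8))*((-38.5)-(-21.1))
= 0

Yes, collinear


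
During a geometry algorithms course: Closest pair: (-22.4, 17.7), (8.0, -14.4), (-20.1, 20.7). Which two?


d(P0,P1) = 44.2105, d(P0,P2) = 3.7802, d(P1,P2) = 44.9624
Closest: P0 and P2

Closest pair: (-22.4, 17.7) and (-20.1, 20.7), distance = 3.7802


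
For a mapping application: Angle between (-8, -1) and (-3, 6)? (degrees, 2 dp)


u.v = 18, |u| = sqrt(65) = 8.0623, |v| = sqrt(45) = 6.7082
cos(theta) = u.v/(|u||v|) = 18/sqrt(2925) = 0.33282
theta = acos(0.33282) = 70.56 degrees

70.56 degrees


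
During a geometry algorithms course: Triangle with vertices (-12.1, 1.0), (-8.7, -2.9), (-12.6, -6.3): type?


Side lengths squared: AB^2=26.77, BC^2=26.77, CA^2=53.54
Sorted: [26.77, 26.77, 53.54]
By sides: Isosceles, By angles: Right

Isosceles, Right


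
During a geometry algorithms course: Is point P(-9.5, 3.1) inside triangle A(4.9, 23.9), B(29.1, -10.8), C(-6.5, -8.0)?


Cross products: AB x AP = -1003.04, BC x BP = -386.76, CA x CP = 222.24
All same sign? no

No, outside


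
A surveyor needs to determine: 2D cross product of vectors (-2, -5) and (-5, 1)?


u x v = u_x*v_y - u_y*v_x = (-2)*1 - (-5)*(-5)
= (-2) - 25 = -27

-27


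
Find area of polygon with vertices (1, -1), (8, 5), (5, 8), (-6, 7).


Shoelace sum: (1*5 - 8*(-1)) + (8*8 - 5*5) + (5*7 - (-6)*8) + ((-6)*(-1) - 1*7)
= 134
Area = |134|/2 = 67

67


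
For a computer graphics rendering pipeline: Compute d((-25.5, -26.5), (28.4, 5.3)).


dx=53.9, dy=31.8
d^2 = 53.9^2 + 31.8^2 = 3916.45
d = sqrt(3916.45) = 62.5815

62.5815


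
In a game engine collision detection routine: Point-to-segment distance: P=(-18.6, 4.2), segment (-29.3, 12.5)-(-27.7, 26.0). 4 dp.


Project P onto AB: t = 0 (clamped to [0,1])
Closest point on segment: (-29.3, 12.5)
Distance: 13.5418

13.5418


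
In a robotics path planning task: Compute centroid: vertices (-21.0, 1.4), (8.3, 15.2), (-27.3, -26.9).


Centroid = ((x_A+x_B+x_C)/3, (y_A+y_B+y_C)/3)
= (((-21)+8.3+(-27.3))/3, (1.4+15.2+(-26.9))/3)
= (-13.3333, -3.4333)

(-13.3333, -3.4333)


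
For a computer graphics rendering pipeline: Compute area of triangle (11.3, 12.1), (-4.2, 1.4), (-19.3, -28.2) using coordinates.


Area = |x_A(y_B-y_C) + x_B(y_C-y_A) + x_C(y_A-y_B)|/2
= |334.48 + 169.26 + (-206.51)|/2
= 297.23/2 = 148.615

148.615


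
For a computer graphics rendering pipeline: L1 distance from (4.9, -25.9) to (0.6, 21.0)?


|4.9-0.6| + |(-25.9)-21| = 4.3 + 46.9 = 51.2

51.2


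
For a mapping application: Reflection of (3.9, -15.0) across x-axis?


Reflection over x-axis: (x,y) -> (x,-y)
(3.9, -15) -> (3.9, 15)

(3.9, 15)


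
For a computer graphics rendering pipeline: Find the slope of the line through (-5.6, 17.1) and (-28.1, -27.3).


slope = (y2-y1)/(x2-x1) = ((-27.3)-17.1)/((-28.1)-(-5.6)) = (-44.4)/(-22.5) = 1.9733

1.9733


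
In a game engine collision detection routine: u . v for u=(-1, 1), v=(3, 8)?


u . v = u_x*v_x + u_y*v_y = (-1)*3 + 1*8
= (-3) + 8 = 5

5


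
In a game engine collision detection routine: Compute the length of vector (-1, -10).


|u| = sqrt((-1)^2 + (-10)^2) = sqrt(101) = 10.0499

10.0499


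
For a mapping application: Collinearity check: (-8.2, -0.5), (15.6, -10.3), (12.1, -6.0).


Cross product: (15.6-(-8.2))*((-6)-(-0.5)) - ((-10.3)-(-0.5))*(12.1-(-8.2))
= 68.04

No, not collinear


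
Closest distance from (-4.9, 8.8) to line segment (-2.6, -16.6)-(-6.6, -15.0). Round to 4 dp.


Project P onto AB: t = 1 (clamped to [0,1])
Closest point on segment: (-6.6, -15)
Distance: 23.8606

23.8606


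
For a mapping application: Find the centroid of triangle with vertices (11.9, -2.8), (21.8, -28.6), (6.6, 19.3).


Centroid = ((x_A+x_B+x_C)/3, (y_A+y_B+y_C)/3)
= ((11.9+21.8+6.6)/3, ((-2.8)+(-28.6)+19.3)/3)
= (13.4333, -4.0333)

(13.4333, -4.0333)


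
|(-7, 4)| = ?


|u| = sqrt((-7)^2 + 4^2) = sqrt(65) = 8.0623

8.0623


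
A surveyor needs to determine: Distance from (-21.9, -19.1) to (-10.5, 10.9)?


dx=11.4, dy=30
d^2 = 11.4^2 + 30^2 = 1029.96
d = sqrt(1029.96) = 32.093

32.093


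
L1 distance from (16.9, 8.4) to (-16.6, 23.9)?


|16.9-(-16.6)| + |8.4-23.9| = 33.5 + 15.5 = 49

49


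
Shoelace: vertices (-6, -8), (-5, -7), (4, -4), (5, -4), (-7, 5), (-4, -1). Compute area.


Shoelace sum: ((-6)*(-7) - (-5)*(-8)) + ((-5)*(-4) - 4*(-7)) + (4*(-4) - 5*(-4)) + (5*5 - (-7)*(-4)) + ((-7)*(-1) - (-4)*5) + ((-4)*(-8) - (-6)*(-1))
= 104
Area = |104|/2 = 52

52


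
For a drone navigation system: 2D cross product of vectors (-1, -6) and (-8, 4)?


u x v = u_x*v_y - u_y*v_x = (-1)*4 - (-6)*(-8)
= (-4) - 48 = -52

-52


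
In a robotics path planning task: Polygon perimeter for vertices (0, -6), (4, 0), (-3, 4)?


Sides: (0, -6)->(4, 0): sqrt(52) = 7.211103, (4, 0)->(-3, 4): sqrt(65) = 8.062258, (-3, 4)->(0, -6): sqrt(109) = 10.440307
Sum = 25.713668
Perimeter = 25.7137

25.7137


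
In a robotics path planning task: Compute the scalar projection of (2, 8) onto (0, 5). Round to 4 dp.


u.v = 40, |v| = sqrt(25) = 5
Scalar projection = u.v / |v| = 40 / sqrt(25) = 8

8


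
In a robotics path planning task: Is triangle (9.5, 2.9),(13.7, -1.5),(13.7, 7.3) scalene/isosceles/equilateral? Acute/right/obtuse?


Side lengths squared: AB^2=37, BC^2=77.44, CA^2=37
Sorted: [37, 37, 77.44]
By sides: Isosceles, By angles: Obtuse

Isosceles, Obtuse


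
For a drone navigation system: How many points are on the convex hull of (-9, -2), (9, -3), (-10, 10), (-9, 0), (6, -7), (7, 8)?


Convex hull vertices (CCW): (-10, 10), (-9, -2), (6, -7), (9, -3), (7, 8)
Count = 5

5


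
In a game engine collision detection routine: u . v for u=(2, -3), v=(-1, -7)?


u . v = u_x*v_x + u_y*v_y = 2*(-1) + (-3)*(-7)
= (-2) + 21 = 19

19


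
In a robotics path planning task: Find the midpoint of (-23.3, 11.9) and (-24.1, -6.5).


M = (((-23.3)+(-24.1))/2, (11.9+(-6.5))/2)
= (-23.7, 2.7)

(-23.7, 2.7)


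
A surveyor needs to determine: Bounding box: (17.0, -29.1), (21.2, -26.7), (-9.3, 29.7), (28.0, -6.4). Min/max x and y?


x range: [-9.3, 28]
y range: [-29.1, 29.7]
Bounding box: (-9.3,-29.1) to (28,29.7)

(-9.3,-29.1) to (28,29.7)


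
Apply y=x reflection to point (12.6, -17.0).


Reflection over y=x: (x,y) -> (y,x)
(12.6, -17) -> (-17, 12.6)

(-17, 12.6)


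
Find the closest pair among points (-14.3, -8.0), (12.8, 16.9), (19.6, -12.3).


d(P0,P1) = 36.8024, d(P0,P2) = 34.1716, d(P1,P2) = 29.9813
Closest: P1 and P2

Closest pair: (12.8, 16.9) and (19.6, -12.3), distance = 29.9813


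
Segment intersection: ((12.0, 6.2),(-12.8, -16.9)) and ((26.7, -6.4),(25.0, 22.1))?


Cross products: d1=397.53, d2=1143.6, d3=652.05, d4=-94.02
d1*d2 < 0 and d3*d4 < 0? no

No, they don't intersect


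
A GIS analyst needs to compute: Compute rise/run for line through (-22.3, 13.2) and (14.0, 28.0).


slope = (y2-y1)/(x2-x1) = (28-13.2)/(14-(-22.3)) = 14.8/36.3 = 0.4077

0.4077


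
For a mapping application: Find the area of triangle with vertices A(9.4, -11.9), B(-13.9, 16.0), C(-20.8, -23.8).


Area = |x_A(y_B-y_C) + x_B(y_C-y_A) + x_C(y_A-y_B)|/2
= |374.12 + 165.41 + 580.32|/2
= 1119.85/2 = 559.925

559.925


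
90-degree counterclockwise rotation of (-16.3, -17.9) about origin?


90° CCW: (x,y) -> (-y, x)
(-16.3,-17.9) -> (17.9, -16.3)

(17.9, -16.3)


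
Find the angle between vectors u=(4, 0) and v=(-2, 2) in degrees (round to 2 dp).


u.v = -8, |u| = sqrt(16) = 4, |v| = sqrt(8) = 2.8284
cos(theta) = u.v/(|u||v|) = -8/sqrt(128) = -0.707107
theta = acos(-0.707107) = 135 degrees

135 degrees


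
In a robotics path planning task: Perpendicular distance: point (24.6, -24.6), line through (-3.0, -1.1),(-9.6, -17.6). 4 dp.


|cross product| = 610.5
|line direction| = sqrt(315.81) = 17.771
Distance = 610.5/sqrt(315.81) = 34.3536

34.3536


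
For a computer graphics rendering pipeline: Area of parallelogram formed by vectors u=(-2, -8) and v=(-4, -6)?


|u x v| = |(-2)*(-6) - (-8)*(-4)|
= |12 - 32| = 20

20


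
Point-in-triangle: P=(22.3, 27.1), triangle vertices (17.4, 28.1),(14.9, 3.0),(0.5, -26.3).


Cross products: AB x AP = 125.49, BC x BP = -130.22, CA x CP = -283.46
All same sign? no

No, outside


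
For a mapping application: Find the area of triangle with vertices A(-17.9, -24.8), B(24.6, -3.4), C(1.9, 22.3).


Area = |x_A(y_B-y_C) + x_B(y_C-y_A) + x_C(y_A-y_B)|/2
= |460.03 + 1158.66 + (-40.66)|/2
= 1578.03/2 = 789.015

789.015


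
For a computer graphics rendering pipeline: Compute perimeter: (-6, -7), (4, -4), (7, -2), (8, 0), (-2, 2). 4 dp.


Sides: (-6, -7)->(4, -4): sqrt(109) = 10.440307, (4, -4)->(7, -2): sqrt(13) = 3.605551, (7, -2)->(8, 0): sqrt(5) = 2.236068, (8, 0)->(-2, 2): sqrt(104) = 10.198039, (-2, 2)->(-6, -7): sqrt(97) = 9.848858
Sum = 36.328823
Perimeter = 36.3288

36.3288


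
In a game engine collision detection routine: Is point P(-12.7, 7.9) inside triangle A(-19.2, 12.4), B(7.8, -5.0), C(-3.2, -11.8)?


Cross products: AB x AP = -8.4, BC x BP = -281.3, CA x CP = -85.3
All same sign? yes

Yes, inside


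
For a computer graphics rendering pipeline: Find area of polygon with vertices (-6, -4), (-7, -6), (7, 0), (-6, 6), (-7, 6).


Shoelace sum: ((-6)*(-6) - (-7)*(-4)) + ((-7)*0 - 7*(-6)) + (7*6 - (-6)*0) + ((-6)*6 - (-7)*6) + ((-7)*(-4) - (-6)*6)
= 162
Area = |162|/2 = 81

81


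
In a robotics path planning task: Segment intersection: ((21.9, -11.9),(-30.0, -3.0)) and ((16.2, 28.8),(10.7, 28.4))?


Cross products: d1=226.13, d2=156.42, d3=-2061.6, d4=-1991.89
d1*d2 < 0 and d3*d4 < 0? no

No, they don't intersect


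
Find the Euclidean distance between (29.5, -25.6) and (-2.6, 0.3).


dx=-32.1, dy=25.9
d^2 = (-32.1)^2 + 25.9^2 = 1701.22
d = sqrt(1701.22) = 41.2458

41.2458


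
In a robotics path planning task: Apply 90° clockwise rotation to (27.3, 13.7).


90° CW: (x,y) -> (y, -x)
(27.3,13.7) -> (13.7, -27.3)

(13.7, -27.3)


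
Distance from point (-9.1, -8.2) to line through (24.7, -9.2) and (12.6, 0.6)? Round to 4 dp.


|cross product| = 319.14
|line direction| = sqrt(242.45) = 15.5708
Distance = 319.14/sqrt(242.45) = 20.496

20.496
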